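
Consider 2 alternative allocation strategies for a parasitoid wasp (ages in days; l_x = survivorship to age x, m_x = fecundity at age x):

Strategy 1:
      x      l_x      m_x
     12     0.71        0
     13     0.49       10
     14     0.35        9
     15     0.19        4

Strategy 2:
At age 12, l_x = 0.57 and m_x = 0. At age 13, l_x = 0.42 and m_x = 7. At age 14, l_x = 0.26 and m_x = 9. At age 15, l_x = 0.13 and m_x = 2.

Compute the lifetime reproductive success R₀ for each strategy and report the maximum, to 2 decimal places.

8.81

Strategy 1: R₀ = 0.71×0 + 0.49×10 + 0.35×9 + 0.19×4 = 8.8100
Strategy 2: R₀ = 0.57×0 + 0.42×7 + 0.26×9 + 0.13×2 = 5.5400
Highest R₀: strategy 1 with 8.8100.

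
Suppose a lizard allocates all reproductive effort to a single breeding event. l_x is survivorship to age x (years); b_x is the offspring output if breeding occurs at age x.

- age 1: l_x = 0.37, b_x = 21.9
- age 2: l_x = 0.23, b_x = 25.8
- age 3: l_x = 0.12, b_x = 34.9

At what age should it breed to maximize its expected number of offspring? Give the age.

1

Expected offspring if breeding at age x = l_x × b_x:
  age 1: 0.37 × 21.9 = 8.103
  age 2: 0.23 × 25.8 = 5.934
  age 3: 0.12 × 34.9 = 4.188
Maximum at age 1 (8.103).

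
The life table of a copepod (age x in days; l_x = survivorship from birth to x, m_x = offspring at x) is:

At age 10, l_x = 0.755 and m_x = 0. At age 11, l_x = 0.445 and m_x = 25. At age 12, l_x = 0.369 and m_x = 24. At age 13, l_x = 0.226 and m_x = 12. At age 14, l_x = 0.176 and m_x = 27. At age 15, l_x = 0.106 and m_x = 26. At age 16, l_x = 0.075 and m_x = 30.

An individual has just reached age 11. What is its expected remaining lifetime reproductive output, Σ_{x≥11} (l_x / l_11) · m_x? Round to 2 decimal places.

l_11 = 0.445. Conditional survival from age 11 to x is l_x / l_11.
  x=11: (0.445/0.445) × 25 = 25.0000
  x=12: (0.369/0.445) × 24 = 19.9011
  x=13: (0.226/0.445) × 12 = 6.0944
  x=14: (0.176/0.445) × 27 = 10.6787
  x=15: (0.106/0.445) × 26 = 6.1933
  x=16: (0.075/0.445) × 30 = 5.0562
Sum = 25.0000 + 19.9011 + 6.0944 + 10.6787 + 6.1933 + 5.0562 = 72.9236

72.92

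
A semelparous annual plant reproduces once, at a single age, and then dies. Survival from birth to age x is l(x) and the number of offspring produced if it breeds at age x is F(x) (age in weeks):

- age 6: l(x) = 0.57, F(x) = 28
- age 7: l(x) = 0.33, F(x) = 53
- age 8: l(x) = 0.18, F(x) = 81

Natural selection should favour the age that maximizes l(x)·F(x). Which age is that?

7

Expected offspring if breeding at age x = l(x) × F(x):
  age 6: 0.57 × 28 = 15.960
  age 7: 0.33 × 53 = 17.490
  age 8: 0.18 × 81 = 14.580
Maximum at age 7 (17.490).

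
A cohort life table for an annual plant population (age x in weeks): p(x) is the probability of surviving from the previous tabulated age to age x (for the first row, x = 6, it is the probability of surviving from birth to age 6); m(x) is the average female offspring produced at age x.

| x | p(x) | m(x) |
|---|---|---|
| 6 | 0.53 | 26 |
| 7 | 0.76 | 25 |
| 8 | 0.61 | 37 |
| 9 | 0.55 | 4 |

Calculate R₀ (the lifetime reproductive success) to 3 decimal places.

Survivorship from birth: l_x = p_6·p_7·…·p_x.
  l_6 = 0.53000
  l_7 = 0.40280
  l_8 = 0.24571
  l_9 = 0.13514
R₀ = Σ l_x m(x):
  age 6: 0.53000 × 26 = 13.7800
  age 7: 0.40280 × 25 = 10.0700
  age 8: 0.24571 × 37 = 9.0913
  age 9: 0.13514 × 4 = 0.5406
R₀ = 13.7800 + 10.0700 + 9.0913 + 0.5406 = 33.4818

33.482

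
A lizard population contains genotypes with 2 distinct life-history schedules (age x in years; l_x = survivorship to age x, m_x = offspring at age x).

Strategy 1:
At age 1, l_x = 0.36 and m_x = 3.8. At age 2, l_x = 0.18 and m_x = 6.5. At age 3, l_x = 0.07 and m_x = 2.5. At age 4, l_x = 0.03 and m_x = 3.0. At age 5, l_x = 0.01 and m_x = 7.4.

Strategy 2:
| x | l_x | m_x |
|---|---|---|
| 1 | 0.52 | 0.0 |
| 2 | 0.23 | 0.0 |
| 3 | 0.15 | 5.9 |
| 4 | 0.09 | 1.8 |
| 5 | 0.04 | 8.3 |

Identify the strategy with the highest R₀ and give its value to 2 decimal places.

Strategy 1: R₀ = 0.36×3.8 + 0.18×6.5 + 0.07×2.5 + 0.03×3.0 + 0.01×7.4 = 2.8770
Strategy 2: R₀ = 0.52×0.0 + 0.23×0.0 + 0.15×5.9 + 0.09×1.8 + 0.04×8.3 = 1.3790
Highest R₀: strategy 1 with 2.8770.

2.88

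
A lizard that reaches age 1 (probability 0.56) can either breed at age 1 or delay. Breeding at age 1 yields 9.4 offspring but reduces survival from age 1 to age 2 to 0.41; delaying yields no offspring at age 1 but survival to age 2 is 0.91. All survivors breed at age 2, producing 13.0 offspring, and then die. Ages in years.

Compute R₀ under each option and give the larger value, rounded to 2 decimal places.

breed at age 1: R₀ = 0.56 × (9.4 + 0.41 × 13.0) = 0.56 × 14.7300 = 8.2488
delay to age 2: R₀ = 0.56 × (0.91 × 13.0) = 0.56 × 11.8300 = 6.6248
Higher: breed at age 1 (8.2488).

8.25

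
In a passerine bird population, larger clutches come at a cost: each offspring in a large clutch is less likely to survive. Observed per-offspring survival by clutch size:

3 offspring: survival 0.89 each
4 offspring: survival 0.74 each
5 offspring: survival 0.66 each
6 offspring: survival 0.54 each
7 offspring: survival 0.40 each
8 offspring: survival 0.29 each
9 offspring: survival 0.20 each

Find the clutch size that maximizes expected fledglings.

Expected fledglings = c × s(c):
  c=3: 3 × 0.89 = 2.670
  c=4: 4 × 0.74 = 2.960
  c=5: 5 × 0.66 = 3.300
  c=6: 6 × 0.54 = 3.240
  c=7: 7 × 0.40 = 2.800
  c=8: 8 × 0.29 = 2.320
  c=9: 9 × 0.20 = 1.800
Maximum at c = 5 (3.300 fledglings).

5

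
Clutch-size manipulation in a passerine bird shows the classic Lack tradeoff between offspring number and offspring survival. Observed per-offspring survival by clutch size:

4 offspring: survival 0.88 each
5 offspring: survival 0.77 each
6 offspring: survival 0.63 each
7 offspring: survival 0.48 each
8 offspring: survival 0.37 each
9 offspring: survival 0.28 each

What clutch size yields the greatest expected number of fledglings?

5

Expected fledglings = c × s(c):
  c=4: 4 × 0.88 = 3.520
  c=5: 5 × 0.77 = 3.850
  c=6: 6 × 0.63 = 3.780
  c=7: 7 × 0.48 = 3.360
  c=8: 8 × 0.37 = 2.960
  c=9: 9 × 0.28 = 2.520
Maximum at c = 5 (3.850 fledglings).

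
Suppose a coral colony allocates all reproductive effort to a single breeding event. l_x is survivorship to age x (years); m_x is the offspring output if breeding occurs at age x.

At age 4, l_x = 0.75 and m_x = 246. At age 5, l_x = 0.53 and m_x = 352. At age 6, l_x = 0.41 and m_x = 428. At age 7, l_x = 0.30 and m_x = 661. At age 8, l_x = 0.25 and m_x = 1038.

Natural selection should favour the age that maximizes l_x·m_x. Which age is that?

Expected offspring if breeding at age x = l_x × m_x:
  age 4: 0.75 × 246 = 184.500
  age 5: 0.53 × 352 = 186.560
  age 6: 0.41 × 428 = 175.480
  age 7: 0.30 × 661 = 198.300
  age 8: 0.25 × 1038 = 259.500
Maximum at age 8 (259.500).

8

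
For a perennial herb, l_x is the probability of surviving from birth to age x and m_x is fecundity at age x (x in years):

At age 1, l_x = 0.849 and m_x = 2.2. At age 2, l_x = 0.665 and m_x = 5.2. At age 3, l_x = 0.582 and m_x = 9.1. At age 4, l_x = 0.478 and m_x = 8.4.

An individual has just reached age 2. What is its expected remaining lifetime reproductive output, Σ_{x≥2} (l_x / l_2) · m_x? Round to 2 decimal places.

19.20

l_2 = 0.665. Conditional survival from age 2 to x is l_x / l_2.
  x=2: (0.665/0.665) × 5.2 = 5.2000
  x=3: (0.582/0.665) × 9.1 = 7.9642
  x=4: (0.478/0.665) × 8.4 = 6.0379
Sum = 5.2000 + 7.9642 + 6.0379 = 19.2021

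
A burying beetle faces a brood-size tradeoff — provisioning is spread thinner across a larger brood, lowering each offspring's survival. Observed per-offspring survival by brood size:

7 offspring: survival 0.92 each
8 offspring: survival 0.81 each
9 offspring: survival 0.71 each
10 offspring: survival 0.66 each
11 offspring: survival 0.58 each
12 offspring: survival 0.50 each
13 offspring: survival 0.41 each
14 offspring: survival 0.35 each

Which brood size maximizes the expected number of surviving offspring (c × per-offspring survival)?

10

Expected surviving offspring = c × s(c):
  c=7: 7 × 0.92 = 6.440
  c=8: 8 × 0.81 = 6.480
  c=9: 9 × 0.71 = 6.390
  c=10: 10 × 0.66 = 6.600
  c=11: 11 × 0.58 = 6.380
  c=12: 12 × 0.50 = 6.000
  c=13: 13 × 0.41 = 5.330
  c=14: 14 × 0.35 = 4.900
Maximum at c = 10 (6.600 surviving offspring).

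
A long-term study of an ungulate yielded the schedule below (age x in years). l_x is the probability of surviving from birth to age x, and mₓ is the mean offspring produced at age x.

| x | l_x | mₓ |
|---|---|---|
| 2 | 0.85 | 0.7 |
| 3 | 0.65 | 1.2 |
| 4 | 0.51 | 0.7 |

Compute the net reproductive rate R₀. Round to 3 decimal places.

1.732

R₀ = Σ l_x mₓ:
  age 2: 0.85 × 0.7 = 0.5950
  age 3: 0.65 × 1.2 = 0.7800
  age 4: 0.51 × 0.7 = 0.3570
R₀ = 0.5950 + 0.7800 + 0.3570 = 1.7320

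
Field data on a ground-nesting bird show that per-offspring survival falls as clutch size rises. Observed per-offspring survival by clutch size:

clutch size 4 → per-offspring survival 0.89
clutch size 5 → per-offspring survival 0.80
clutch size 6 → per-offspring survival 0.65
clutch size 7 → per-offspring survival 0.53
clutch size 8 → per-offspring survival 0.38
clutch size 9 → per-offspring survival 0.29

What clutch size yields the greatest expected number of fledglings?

Expected fledglings = c × s(c):
  c=4: 4 × 0.89 = 3.560
  c=5: 5 × 0.80 = 4.000
  c=6: 6 × 0.65 = 3.900
  c=7: 7 × 0.53 = 3.710
  c=8: 8 × 0.38 = 3.040
  c=9: 9 × 0.29 = 2.610
Maximum at c = 5 (4.000 fledglings).

5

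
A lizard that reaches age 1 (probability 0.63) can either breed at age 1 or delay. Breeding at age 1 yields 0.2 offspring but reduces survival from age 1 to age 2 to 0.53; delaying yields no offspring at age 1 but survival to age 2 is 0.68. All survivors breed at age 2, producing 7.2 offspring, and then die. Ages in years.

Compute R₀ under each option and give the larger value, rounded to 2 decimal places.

breed at age 1: R₀ = 0.63 × (0.2 + 0.53 × 7.2) = 0.63 × 4.0160 = 2.5301
delay to age 2: R₀ = 0.63 × (0.68 × 7.2) = 0.63 × 4.8960 = 3.0845
Higher: delay to age 2 (3.0845).

3.08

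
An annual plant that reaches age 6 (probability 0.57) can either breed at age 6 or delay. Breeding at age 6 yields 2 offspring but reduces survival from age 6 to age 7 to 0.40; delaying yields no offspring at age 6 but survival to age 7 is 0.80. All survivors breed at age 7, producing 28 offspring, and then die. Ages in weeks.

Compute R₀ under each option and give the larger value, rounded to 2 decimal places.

breed at age 6: R₀ = 0.57 × (2 + 0.40 × 28) = 0.57 × 13.2000 = 7.5240
delay to age 7: R₀ = 0.57 × (0.80 × 28) = 0.57 × 22.4000 = 12.7680
Higher: delay to age 7 (12.7680).

12.77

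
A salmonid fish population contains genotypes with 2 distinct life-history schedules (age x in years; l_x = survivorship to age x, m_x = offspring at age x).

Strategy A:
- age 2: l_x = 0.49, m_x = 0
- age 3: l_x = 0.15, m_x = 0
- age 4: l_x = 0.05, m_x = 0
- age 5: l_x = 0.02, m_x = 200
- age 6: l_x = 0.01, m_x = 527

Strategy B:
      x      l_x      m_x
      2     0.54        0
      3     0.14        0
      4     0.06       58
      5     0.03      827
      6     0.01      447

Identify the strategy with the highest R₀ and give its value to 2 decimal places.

Strategy A: R₀ = 0.49×0 + 0.15×0 + 0.05×0 + 0.02×200 + 0.01×527 = 9.2700
Strategy B: R₀ = 0.54×0 + 0.14×0 + 0.06×58 + 0.03×827 + 0.01×447 = 32.7600
Highest R₀: strategy B with 32.7600.

32.76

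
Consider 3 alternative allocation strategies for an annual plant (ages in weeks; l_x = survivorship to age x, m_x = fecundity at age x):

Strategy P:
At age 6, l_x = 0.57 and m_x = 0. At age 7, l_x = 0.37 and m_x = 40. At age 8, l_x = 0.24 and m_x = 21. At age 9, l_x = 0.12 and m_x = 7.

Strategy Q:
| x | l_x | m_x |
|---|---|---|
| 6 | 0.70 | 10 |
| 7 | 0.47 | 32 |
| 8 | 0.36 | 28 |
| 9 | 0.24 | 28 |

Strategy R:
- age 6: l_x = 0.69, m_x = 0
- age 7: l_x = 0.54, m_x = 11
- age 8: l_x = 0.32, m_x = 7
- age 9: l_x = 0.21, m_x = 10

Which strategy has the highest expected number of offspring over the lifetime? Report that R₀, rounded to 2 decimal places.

38.84

Strategy P: R₀ = 0.57×0 + 0.37×40 + 0.24×21 + 0.12×7 = 20.6800
Strategy Q: R₀ = 0.70×10 + 0.47×32 + 0.36×28 + 0.24×28 = 38.8400
Strategy R: R₀ = 0.69×0 + 0.54×11 + 0.32×7 + 0.21×10 = 10.2800
Highest R₀: strategy Q with 38.8400.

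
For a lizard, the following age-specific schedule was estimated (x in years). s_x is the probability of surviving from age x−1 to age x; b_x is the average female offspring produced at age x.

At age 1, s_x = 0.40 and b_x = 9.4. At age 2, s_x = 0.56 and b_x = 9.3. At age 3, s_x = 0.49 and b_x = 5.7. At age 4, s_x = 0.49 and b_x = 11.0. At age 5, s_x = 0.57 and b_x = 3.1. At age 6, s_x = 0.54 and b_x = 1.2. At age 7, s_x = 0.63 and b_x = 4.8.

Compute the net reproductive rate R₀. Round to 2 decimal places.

Survivorship from birth: l_x = s_1·s_2·…·s_x.
  l_1 = 0.40000
  l_2 = 0.22400
  l_3 = 0.10976
  l_4 = 0.05378
  l_5 = 0.03066
  l_6 = 0.01655
  l_7 = 0.01043
R₀ = Σ l_x b_x:
  age 1: 0.40000 × 9.4 = 3.7600
  age 2: 0.22400 × 9.3 = 2.0832
  age 3: 0.10976 × 5.7 = 0.6256
  age 4: 0.05378 × 11.0 = 0.5916
  age 5: 0.03066 × 3.1 = 0.0950
  age 6: 0.01655 × 1.2 = 0.0199
  age 7: 0.01043 × 4.8 = 0.0501
R₀ = 3.7600 + 2.0832 + 0.6256 + 0.5916 + 0.0950 + 0.0199 + 0.0501 = 7.2254

7.23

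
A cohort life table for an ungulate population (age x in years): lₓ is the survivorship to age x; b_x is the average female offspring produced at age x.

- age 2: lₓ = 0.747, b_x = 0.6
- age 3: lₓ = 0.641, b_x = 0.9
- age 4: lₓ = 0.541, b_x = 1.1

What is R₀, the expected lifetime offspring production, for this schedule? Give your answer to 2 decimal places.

1.62

R₀ = Σ lₓ b_x:
  age 2: 0.747 × 0.6 = 0.4482
  age 3: 0.641 × 0.9 = 0.5769
  age 4: 0.541 × 1.1 = 0.5951
R₀ = 0.4482 + 0.5769 + 0.5951 = 1.6202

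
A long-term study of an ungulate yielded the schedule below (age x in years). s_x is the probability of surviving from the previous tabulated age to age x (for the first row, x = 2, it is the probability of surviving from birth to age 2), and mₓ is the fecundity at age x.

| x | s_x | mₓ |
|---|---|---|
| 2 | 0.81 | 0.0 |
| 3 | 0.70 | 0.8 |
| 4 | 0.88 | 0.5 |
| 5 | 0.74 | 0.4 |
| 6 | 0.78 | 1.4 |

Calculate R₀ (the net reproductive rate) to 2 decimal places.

1.25

Survivorship from birth: l_x = s_2·s_3·…·s_x.
  l_2 = 0.81000
  l_3 = 0.56700
  l_4 = 0.49896
  l_5 = 0.36923
  l_6 = 0.28800
R₀ = Σ l_x mₓ:
  age 2: 0.81000 × 0.0 = 0.0000
  age 3: 0.56700 × 0.8 = 0.4536
  age 4: 0.49896 × 0.5 = 0.2495
  age 5: 0.36923 × 0.4 = 0.1477
  age 6: 0.28800 × 1.4 = 0.4032
R₀ = 0.0000 + 0.4536 + 0.2495 + 0.1477 + 0.4032 = 1.2540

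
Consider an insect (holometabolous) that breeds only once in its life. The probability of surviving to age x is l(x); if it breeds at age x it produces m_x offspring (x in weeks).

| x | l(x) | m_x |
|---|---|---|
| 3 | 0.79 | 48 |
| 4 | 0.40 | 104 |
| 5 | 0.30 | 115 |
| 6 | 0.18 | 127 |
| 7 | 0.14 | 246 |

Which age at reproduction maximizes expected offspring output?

Expected offspring if breeding at age x = l(x) × m_x:
  age 3: 0.79 × 48 = 37.920
  age 4: 0.40 × 104 = 41.600
  age 5: 0.30 × 115 = 34.500
  age 6: 0.18 × 127 = 22.860
  age 7: 0.14 × 246 = 34.440
Maximum at age 4 (41.600).

4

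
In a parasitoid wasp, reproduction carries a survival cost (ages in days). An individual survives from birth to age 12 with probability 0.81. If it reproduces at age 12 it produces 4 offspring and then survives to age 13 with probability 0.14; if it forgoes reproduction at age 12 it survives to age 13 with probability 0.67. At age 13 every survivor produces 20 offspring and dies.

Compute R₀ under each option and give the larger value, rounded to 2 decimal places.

breed at age 12: R₀ = 0.81 × (4 + 0.14 × 20) = 0.81 × 6.8000 = 5.5080
delay to age 13: R₀ = 0.81 × (0.67 × 20) = 0.81 × 13.4000 = 10.8540
Higher: delay to age 13 (10.8540).

10.85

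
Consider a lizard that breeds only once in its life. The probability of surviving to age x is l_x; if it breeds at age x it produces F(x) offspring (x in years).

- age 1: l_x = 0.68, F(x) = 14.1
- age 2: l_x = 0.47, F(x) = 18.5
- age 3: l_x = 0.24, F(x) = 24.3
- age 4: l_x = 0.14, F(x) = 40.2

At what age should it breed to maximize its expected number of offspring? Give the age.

Expected offspring if breeding at age x = l_x × F(x):
  age 1: 0.68 × 14.1 = 9.588
  age 2: 0.47 × 18.5 = 8.695
  age 3: 0.24 × 24.3 = 5.832
  age 4: 0.14 × 40.2 = 5.628
Maximum at age 1 (9.588).

1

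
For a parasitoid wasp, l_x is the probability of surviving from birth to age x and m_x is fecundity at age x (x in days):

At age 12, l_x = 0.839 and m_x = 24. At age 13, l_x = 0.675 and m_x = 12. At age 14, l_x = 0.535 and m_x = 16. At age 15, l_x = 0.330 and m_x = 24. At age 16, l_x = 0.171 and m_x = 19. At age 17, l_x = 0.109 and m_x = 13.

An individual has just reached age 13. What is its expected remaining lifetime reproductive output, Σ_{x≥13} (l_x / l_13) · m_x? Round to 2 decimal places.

43.33

l_13 = 0.675. Conditional survival from age 13 to x is l_x / l_13.
  x=13: (0.675/0.675) × 12 = 12.0000
  x=14: (0.535/0.675) × 16 = 12.6815
  x=15: (0.330/0.675) × 24 = 11.7333
  x=16: (0.171/0.675) × 19 = 4.8133
  x=17: (0.109/0.675) × 13 = 2.0993
Sum = 12.0000 + 12.6815 + 11.7333 + 4.8133 + 2.0993 = 43.3274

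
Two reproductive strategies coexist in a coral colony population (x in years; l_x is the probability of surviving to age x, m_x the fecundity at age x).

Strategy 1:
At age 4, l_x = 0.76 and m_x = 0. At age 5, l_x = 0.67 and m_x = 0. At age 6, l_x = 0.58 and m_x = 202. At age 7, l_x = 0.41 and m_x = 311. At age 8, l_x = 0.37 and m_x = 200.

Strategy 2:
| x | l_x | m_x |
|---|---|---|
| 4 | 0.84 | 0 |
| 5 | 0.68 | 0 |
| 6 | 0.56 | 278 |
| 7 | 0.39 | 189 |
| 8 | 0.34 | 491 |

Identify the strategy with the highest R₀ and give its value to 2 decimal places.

Strategy 1: R₀ = 0.76×0 + 0.67×0 + 0.58×202 + 0.41×311 + 0.37×200 = 318.6700
Strategy 2: R₀ = 0.84×0 + 0.68×0 + 0.56×278 + 0.39×189 + 0.34×491 = 396.3300
Highest R₀: strategy 2 with 396.3300.

396.33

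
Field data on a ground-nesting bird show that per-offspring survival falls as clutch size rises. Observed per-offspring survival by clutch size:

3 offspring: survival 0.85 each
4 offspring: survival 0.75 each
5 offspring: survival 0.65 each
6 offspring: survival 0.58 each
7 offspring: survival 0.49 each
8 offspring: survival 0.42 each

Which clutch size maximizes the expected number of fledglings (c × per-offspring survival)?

Expected fledglings = c × s(c):
  c=3: 3 × 0.85 = 2.550
  c=4: 4 × 0.75 = 3.000
  c=5: 5 × 0.65 = 3.250
  c=6: 6 × 0.58 = 3.480
  c=7: 7 × 0.49 = 3.430
  c=8: 8 × 0.42 = 3.360
Maximum at c = 6 (3.480 fledglings).

6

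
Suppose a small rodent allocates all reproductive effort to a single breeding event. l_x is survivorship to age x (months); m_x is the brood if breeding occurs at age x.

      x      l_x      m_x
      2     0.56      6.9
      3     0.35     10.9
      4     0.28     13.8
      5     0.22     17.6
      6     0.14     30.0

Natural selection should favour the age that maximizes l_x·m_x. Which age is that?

Expected offspring if breeding at age x = l_x × m_x:
  age 2: 0.56 × 6.9 = 3.864
  age 3: 0.35 × 10.9 = 3.815
  age 4: 0.28 × 13.8 = 3.864
  age 5: 0.22 × 17.6 = 3.872
  age 6: 0.14 × 30.0 = 4.200
Maximum at age 6 (4.200).

6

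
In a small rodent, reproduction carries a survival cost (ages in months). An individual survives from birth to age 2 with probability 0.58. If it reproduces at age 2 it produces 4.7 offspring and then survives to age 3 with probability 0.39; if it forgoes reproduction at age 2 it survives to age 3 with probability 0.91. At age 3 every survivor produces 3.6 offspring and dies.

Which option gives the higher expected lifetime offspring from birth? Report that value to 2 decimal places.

3.54

breed at age 2: R₀ = 0.58 × (4.7 + 0.39 × 3.6) = 0.58 × 6.1040 = 3.5403
delay to age 3: R₀ = 0.58 × (0.91 × 3.6) = 0.58 × 3.2760 = 1.9001
Higher: breed at age 2 (3.5403).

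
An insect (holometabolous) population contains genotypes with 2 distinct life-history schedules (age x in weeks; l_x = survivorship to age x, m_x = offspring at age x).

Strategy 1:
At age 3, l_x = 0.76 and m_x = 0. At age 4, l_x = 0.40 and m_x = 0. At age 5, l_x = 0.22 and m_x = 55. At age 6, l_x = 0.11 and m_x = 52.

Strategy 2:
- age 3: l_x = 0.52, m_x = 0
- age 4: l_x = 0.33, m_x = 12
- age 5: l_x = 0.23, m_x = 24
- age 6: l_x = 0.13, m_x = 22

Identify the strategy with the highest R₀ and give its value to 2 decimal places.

Strategy 1: R₀ = 0.76×0 + 0.40×0 + 0.22×55 + 0.11×52 = 17.8200
Strategy 2: R₀ = 0.52×0 + 0.33×12 + 0.23×24 + 0.13×22 = 12.3400
Highest R₀: strategy 1 with 17.8200.

17.82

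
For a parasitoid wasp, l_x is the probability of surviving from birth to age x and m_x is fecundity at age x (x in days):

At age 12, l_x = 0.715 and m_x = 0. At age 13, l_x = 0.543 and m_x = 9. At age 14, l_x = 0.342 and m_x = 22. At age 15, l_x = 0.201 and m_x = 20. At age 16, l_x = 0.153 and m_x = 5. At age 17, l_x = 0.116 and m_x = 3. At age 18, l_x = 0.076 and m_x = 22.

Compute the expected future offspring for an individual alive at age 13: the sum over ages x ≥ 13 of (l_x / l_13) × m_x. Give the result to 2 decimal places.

l_13 = 0.543. Conditional survival from age 13 to x is l_x / l_13.
  x=13: (0.543/0.543) × 9 = 9.0000
  x=14: (0.342/0.543) × 22 = 13.8564
  x=15: (0.201/0.543) × 20 = 7.4033
  x=16: (0.153/0.543) × 5 = 1.4088
  x=17: (0.116/0.543) × 3 = 0.6409
  x=18: (0.076/0.543) × 22 = 3.0792
Sum = 9.0000 + 13.8564 + 7.4033 + 1.4088 + 0.6409 + 3.0792 = 35.3886

35.39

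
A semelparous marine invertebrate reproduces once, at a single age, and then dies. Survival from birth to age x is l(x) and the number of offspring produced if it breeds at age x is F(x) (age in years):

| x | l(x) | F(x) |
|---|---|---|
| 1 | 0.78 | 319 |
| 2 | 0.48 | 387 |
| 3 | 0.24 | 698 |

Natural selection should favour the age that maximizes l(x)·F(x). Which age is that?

Expected offspring if breeding at age x = l(x) × F(x):
  age 1: 0.78 × 319 = 248.820
  age 2: 0.48 × 387 = 185.760
  age 3: 0.24 × 698 = 167.520
Maximum at age 1 (248.820).

1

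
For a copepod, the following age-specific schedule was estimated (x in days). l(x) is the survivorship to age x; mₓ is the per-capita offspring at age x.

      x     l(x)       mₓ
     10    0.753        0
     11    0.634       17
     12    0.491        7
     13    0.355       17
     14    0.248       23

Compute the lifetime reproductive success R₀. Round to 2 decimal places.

R₀ = Σ l(x) mₓ:
  age 10: 0.753 × 0 = 0.0000
  age 11: 0.634 × 17 = 10.7780
  age 12: 0.491 × 7 = 3.4370
  age 13: 0.355 × 17 = 6.0350
  age 14: 0.248 × 23 = 5.7040
R₀ = 0.0000 + 10.7780 + 3.4370 + 6.0350 + 5.7040 = 25.9540

25.95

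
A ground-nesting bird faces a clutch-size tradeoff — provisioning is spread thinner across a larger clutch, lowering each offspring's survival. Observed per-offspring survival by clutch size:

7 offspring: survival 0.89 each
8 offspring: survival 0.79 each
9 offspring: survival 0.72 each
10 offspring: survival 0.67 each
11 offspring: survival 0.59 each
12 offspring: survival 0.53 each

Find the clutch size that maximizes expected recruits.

10

Expected recruits = c × s(c):
  c=7: 7 × 0.89 = 6.230
  c=8: 8 × 0.79 = 6.320
  c=9: 9 × 0.72 = 6.480
  c=10: 10 × 0.67 = 6.700
  c=11: 11 × 0.59 = 6.490
  c=12: 12 × 0.53 = 6.360
Maximum at c = 10 (6.700 recruits).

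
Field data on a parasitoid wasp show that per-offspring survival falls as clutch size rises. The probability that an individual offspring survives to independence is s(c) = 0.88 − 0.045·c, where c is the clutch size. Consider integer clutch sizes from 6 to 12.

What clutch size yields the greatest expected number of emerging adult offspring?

10

Expected emerging adult offspring = c × s(c):
  c=6: 6 × 0.610 = 3.660
  c=7: 7 × 0.565 = 3.955
  c=8: 8 × 0.520 = 4.160
  c=9: 9 × 0.475 = 4.275
  c=10: 10 × 0.430 = 4.300
  c=11: 11 × 0.385 = 4.235
  c=12: 12 × 0.340 = 4.080
Maximum at c = 10 (4.300 emerging adult offspring).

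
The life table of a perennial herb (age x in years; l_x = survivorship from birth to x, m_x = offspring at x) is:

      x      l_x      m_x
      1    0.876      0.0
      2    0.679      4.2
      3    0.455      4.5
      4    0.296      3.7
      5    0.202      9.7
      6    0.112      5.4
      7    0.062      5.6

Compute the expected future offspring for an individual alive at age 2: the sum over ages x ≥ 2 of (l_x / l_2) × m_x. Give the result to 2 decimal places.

l_2 = 0.679. Conditional survival from age 2 to x is l_x / l_2.
  x=2: (0.679/0.679) × 4.2 = 4.2000
  x=3: (0.455/0.679) × 4.5 = 3.0155
  x=4: (0.296/0.679) × 3.7 = 1.6130
  x=5: (0.202/0.679) × 9.7 = 2.8857
  x=6: (0.112/0.679) × 5.4 = 0.8907
  x=7: (0.062/0.679) × 5.6 = 0.5113
Sum = 4.2000 + 3.0155 + 1.6130 + 2.8857 + 0.8907 + 0.5113 = 13.1162

13.12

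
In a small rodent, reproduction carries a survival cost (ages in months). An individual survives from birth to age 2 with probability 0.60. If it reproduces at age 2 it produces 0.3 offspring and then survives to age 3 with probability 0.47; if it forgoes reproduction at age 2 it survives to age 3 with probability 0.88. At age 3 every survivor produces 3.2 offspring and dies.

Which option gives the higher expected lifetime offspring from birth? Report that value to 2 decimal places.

breed at age 2: R₀ = 0.60 × (0.3 + 0.47 × 3.2) = 0.60 × 1.8040 = 1.0824
delay to age 3: R₀ = 0.60 × (0.88 × 3.2) = 0.60 × 2.8160 = 1.6896
Higher: delay to age 3 (1.6896).

1.69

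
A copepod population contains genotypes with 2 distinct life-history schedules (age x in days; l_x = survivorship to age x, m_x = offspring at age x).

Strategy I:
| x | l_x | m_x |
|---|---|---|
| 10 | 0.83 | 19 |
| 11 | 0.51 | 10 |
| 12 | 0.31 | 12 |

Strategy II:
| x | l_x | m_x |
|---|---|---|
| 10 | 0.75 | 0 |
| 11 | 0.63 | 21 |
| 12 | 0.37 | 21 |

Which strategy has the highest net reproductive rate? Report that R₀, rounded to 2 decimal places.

Strategy I: R₀ = 0.83×19 + 0.51×10 + 0.31×12 = 24.5900
Strategy II: R₀ = 0.75×0 + 0.63×21 + 0.37×21 = 21.0000
Highest R₀: strategy I with 24.5900.

24.59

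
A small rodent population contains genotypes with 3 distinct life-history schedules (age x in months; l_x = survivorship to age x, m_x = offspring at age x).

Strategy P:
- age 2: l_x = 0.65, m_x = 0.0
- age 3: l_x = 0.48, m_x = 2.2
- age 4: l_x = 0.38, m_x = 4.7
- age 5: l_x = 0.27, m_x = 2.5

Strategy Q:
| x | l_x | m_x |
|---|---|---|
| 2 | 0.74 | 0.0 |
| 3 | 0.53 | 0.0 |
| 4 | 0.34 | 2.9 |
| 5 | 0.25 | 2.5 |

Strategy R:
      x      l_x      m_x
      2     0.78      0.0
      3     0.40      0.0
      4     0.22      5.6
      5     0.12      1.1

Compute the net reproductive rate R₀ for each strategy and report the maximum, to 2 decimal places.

3.52

Strategy P: R₀ = 0.65×0.0 + 0.48×2.2 + 0.38×4.7 + 0.27×2.5 = 3.5170
Strategy Q: R₀ = 0.74×0.0 + 0.53×0.0 + 0.34×2.9 + 0.25×2.5 = 1.6110
Strategy R: R₀ = 0.78×0.0 + 0.40×0.0 + 0.22×5.6 + 0.12×1.1 = 1.3640
Highest R₀: strategy P with 3.5170.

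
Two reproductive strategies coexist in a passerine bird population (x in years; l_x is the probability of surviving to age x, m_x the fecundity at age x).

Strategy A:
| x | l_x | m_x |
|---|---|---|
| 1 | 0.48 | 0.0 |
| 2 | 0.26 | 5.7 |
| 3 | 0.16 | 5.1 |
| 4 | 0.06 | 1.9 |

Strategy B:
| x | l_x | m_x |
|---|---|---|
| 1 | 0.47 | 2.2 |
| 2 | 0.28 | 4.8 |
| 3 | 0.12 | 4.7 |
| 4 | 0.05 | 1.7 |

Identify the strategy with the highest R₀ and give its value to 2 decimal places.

Strategy A: R₀ = 0.48×0.0 + 0.26×5.7 + 0.16×5.1 + 0.06×1.9 = 2.4120
Strategy B: R₀ = 0.47×2.2 + 0.28×4.8 + 0.12×4.7 + 0.05×1.7 = 3.0270
Highest R₀: strategy B with 3.0270.

3.03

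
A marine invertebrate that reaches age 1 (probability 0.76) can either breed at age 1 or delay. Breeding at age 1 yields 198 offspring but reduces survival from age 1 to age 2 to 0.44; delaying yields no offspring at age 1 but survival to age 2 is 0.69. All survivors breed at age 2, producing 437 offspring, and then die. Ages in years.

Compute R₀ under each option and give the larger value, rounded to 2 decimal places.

296.61

breed at age 1: R₀ = 0.76 × (198 + 0.44 × 437) = 0.76 × 390.2800 = 296.6128
delay to age 2: R₀ = 0.76 × (0.69 × 437) = 0.76 × 301.5300 = 229.1628
Higher: breed at age 1 (296.6128).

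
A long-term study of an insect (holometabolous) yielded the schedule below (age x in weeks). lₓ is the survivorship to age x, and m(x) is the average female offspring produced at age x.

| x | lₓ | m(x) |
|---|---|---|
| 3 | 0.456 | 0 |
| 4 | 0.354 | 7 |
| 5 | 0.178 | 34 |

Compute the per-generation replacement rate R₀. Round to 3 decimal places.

R₀ = Σ lₓ m(x):
  age 3: 0.456 × 0 = 0.0000
  age 4: 0.354 × 7 = 2.4780
  age 5: 0.178 × 34 = 6.0520
R₀ = 0.0000 + 2.4780 + 6.0520 = 8.5300

8.530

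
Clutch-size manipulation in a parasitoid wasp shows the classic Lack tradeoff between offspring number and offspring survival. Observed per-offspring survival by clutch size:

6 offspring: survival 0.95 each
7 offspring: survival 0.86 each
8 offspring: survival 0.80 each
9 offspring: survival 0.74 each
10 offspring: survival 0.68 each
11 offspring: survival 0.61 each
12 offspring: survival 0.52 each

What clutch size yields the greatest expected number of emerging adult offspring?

Expected emerging adult offspring = c × s(c):
  c=6: 6 × 0.95 = 5.700
  c=7: 7 × 0.86 = 6.020
  c=8: 8 × 0.80 = 6.400
  c=9: 9 × 0.74 = 6.660
  c=10: 10 × 0.68 = 6.800
  c=11: 11 × 0.61 = 6.710
  c=12: 12 × 0.52 = 6.240
Maximum at c = 10 (6.800 emerging adult offspring).

10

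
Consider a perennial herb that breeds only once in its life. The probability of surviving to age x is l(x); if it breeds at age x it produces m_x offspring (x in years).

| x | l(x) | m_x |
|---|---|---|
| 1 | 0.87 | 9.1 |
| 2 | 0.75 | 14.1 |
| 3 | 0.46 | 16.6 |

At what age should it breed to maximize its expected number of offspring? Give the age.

2

Expected offspring if breeding at age x = l(x) × m_x:
  age 1: 0.87 × 9.1 = 7.917
  age 2: 0.75 × 14.1 = 10.575
  age 3: 0.46 × 16.6 = 7.636
Maximum at age 2 (10.575).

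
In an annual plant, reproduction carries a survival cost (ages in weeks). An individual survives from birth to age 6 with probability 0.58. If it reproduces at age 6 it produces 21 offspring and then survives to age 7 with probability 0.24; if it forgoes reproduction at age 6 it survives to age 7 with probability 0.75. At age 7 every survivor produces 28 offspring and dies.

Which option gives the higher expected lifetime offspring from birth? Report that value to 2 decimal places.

16.08

breed at age 6: R₀ = 0.58 × (21 + 0.24 × 28) = 0.58 × 27.7200 = 16.0776
delay to age 7: R₀ = 0.58 × (0.75 × 28) = 0.58 × 21.0000 = 12.1800
Higher: breed at age 6 (16.0776).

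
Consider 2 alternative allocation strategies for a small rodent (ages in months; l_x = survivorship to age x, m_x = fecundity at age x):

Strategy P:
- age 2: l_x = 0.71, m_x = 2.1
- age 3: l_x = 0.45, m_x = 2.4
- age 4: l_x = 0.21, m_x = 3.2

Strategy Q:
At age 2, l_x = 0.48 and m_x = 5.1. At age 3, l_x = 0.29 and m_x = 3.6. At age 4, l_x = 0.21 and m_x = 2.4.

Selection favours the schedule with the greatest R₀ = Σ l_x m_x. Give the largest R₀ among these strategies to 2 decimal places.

4.00

Strategy P: R₀ = 0.71×2.1 + 0.45×2.4 + 0.21×3.2 = 3.2430
Strategy Q: R₀ = 0.48×5.1 + 0.29×3.6 + 0.21×2.4 = 3.9960
Highest R₀: strategy Q with 3.9960.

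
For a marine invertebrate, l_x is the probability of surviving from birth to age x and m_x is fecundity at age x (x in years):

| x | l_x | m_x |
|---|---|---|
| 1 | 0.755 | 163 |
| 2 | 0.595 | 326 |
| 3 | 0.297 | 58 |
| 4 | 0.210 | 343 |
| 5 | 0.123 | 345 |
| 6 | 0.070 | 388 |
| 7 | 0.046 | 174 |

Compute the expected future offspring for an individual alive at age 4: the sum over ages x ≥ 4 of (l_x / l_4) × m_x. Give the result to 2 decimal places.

l_4 = 0.210. Conditional survival from age 4 to x is l_x / l_4.
  x=4: (0.210/0.210) × 343 = 343.0000
  x=5: (0.123/0.210) × 345 = 202.0714
  x=6: (0.070/0.210) × 388 = 129.3333
  x=7: (0.046/0.210) × 174 = 38.1143
Sum = 343.0000 + 202.0714 + 129.3333 + 38.1143 = 712.5190

712.52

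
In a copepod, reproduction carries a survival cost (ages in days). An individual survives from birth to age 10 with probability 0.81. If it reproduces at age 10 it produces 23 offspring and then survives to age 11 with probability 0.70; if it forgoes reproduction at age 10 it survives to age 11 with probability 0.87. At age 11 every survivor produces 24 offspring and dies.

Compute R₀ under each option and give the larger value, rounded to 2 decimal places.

breed at age 10: R₀ = 0.81 × (23 + 0.70 × 24) = 0.81 × 39.8000 = 32.2380
delay to age 11: R₀ = 0.81 × (0.87 × 24) = 0.81 × 20.8800 = 16.9128
Higher: breed at age 10 (32.2380).

32.24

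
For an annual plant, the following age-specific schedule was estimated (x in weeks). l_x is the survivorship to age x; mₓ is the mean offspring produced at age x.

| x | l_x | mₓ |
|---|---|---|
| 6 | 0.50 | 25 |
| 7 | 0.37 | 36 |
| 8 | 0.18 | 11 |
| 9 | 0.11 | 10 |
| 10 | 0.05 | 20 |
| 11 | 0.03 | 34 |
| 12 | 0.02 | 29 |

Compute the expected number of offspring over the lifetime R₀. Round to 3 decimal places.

R₀ = Σ l_x mₓ:
  age 6: 0.50 × 25 = 12.5000
  age 7: 0.37 × 36 = 13.3200
  age 8: 0.18 × 11 = 1.9800
  age 9: 0.11 × 10 = 1.1000
  age 10: 0.05 × 20 = 1.0000
  age 11: 0.03 × 34 = 1.0200
  age 12: 0.02 × 29 = 0.5800
R₀ = 12.5000 + 13.3200 + 1.9800 + 1.1000 + 1.0000 + 1.0200 + 0.5800 = 31.5000

31.500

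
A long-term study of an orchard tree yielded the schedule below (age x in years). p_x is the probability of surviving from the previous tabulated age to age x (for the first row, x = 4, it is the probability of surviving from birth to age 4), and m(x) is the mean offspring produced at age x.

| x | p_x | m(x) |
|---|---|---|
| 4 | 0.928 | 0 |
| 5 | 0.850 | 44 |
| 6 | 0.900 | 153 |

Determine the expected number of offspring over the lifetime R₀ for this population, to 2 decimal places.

Survivorship from birth: l_x = p_4·p_5·…·p_x.
  l_4 = 0.92800
  l_5 = 0.78880
  l_6 = 0.70992
R₀ = Σ l_x m(x):
  age 4: 0.92800 × 0 = 0.0000
  age 5: 0.78880 × 44 = 34.7072
  age 6: 0.70992 × 153 = 108.6178
R₀ = 0.0000 + 34.7072 + 108.6178 = 143.3250

143.32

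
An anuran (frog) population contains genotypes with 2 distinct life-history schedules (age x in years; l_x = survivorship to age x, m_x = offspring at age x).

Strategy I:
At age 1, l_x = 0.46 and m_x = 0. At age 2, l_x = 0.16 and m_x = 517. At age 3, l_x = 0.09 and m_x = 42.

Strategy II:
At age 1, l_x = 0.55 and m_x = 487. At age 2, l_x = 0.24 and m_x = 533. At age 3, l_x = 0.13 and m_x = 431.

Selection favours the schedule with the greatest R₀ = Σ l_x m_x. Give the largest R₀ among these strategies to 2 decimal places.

451.80

Strategy I: R₀ = 0.46×0 + 0.16×517 + 0.09×42 = 86.5000
Strategy II: R₀ = 0.55×487 + 0.24×533 + 0.13×431 = 451.8000
Highest R₀: strategy II with 451.8000.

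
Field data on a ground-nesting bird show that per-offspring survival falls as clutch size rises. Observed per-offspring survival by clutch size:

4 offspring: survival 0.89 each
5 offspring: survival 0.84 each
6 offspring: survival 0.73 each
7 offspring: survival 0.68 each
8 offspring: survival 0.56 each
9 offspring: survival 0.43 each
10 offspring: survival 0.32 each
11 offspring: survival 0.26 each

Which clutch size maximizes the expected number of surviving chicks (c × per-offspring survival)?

Expected surviving chicks = c × s(c):
  c=4: 4 × 0.89 = 3.560
  c=5: 5 × 0.84 = 4.200
  c=6: 6 × 0.73 = 4.380
  c=7: 7 × 0.68 = 4.760
  c=8: 8 × 0.56 = 4.480
  c=9: 9 × 0.43 = 3.870
  c=10: 10 × 0.32 = 3.200
  c=11: 11 × 0.26 = 2.860
Maximum at c = 7 (4.760 surviving chicks).

7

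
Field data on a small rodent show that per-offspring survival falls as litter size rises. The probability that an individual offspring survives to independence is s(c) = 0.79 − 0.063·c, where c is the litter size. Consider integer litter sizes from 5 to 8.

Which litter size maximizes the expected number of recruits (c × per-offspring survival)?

Expected recruits = c × s(c):
  c=5: 5 × 0.475 = 2.375
  c=6: 6 × 0.412 = 2.472
  c=7: 7 × 0.349 = 2.443
  c=8: 8 × 0.286 = 2.288
Maximum at c = 6 (2.472 recruits).

6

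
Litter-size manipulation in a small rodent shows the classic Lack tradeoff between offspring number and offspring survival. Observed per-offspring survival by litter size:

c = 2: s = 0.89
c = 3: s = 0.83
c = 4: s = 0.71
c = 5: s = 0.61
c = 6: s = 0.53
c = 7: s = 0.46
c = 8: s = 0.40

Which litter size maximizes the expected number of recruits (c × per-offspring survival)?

Expected recruits = c × s(c):
  c=2: 2 × 0.89 = 1.780
  c=3: 3 × 0.83 = 2.490
  c=4: 4 × 0.71 = 2.840
  c=5: 5 × 0.61 = 3.050
  c=6: 6 × 0.53 = 3.180
  c=7: 7 × 0.46 = 3.220
  c=8: 8 × 0.40 = 3.200
Maximum at c = 7 (3.220 recruits).

7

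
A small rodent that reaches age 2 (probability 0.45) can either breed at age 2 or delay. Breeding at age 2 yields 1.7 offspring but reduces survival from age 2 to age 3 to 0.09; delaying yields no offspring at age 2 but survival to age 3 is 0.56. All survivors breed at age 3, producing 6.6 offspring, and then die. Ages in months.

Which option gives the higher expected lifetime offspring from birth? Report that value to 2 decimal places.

1.66

breed at age 2: R₀ = 0.45 × (1.7 + 0.09 × 6.6) = 0.45 × 2.2940 = 1.0323
delay to age 3: R₀ = 0.45 × (0.56 × 6.6) = 0.45 × 3.6960 = 1.6632
Higher: delay to age 3 (1.6632).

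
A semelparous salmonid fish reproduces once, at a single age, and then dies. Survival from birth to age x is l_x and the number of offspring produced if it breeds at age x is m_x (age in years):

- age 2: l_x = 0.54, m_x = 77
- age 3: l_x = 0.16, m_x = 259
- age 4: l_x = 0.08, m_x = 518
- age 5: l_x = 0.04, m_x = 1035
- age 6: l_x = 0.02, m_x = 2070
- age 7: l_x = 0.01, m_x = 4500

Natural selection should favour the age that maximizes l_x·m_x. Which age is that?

Expected offspring if breeding at age x = l_x × m_x:
  age 2: 0.54 × 77 = 41.580
  age 3: 0.16 × 259 = 41.440
  age 4: 0.08 × 518 = 41.440
  age 5: 0.04 × 1035 = 41.400
  age 6: 0.02 × 2070 = 41.400
  age 7: 0.01 × 4500 = 45.000
Maximum at age 7 (45.000).

7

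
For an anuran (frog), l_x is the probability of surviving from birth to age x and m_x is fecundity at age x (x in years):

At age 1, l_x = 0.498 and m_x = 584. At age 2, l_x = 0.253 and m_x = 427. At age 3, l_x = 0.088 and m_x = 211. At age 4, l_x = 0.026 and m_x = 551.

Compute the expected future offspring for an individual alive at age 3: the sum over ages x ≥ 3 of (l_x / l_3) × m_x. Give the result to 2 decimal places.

373.80

l_3 = 0.088. Conditional survival from age 3 to x is l_x / l_3.
  x=3: (0.088/0.088) × 211 = 211.0000
  x=4: (0.026/0.088) × 551 = 162.7955
Sum = 211.0000 + 162.7955 = 373.7955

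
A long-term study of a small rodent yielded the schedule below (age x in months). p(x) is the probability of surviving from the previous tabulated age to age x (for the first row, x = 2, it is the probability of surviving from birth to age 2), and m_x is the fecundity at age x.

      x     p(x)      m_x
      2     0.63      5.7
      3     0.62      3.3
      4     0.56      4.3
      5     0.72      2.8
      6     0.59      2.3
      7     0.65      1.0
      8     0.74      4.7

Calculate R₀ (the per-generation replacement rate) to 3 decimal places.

6.746

Survivorship from birth: l_x = p_2·p_3·…·p_x.
  l_2 = 0.63000
  l_3 = 0.39060
  l_4 = 0.21874
  l_5 = 0.15749
  l_6 = 0.09292
  l_7 = 0.06040
  l_8 = 0.04469
R₀ = Σ l_x m_x:
  age 2: 0.63000 × 5.7 = 3.5910
  age 3: 0.39060 × 3.3 = 1.2890
  age 4: 0.21874 × 4.3 = 0.9406
  age 5: 0.15749 × 2.8 = 0.4410
  age 6: 0.09292 × 2.3 = 0.2137
  age 7: 0.06040 × 1.0 = 0.0604
  age 8: 0.04469 × 4.7 = 0.2100
R₀ = 3.5910 + 1.2890 + 0.9406 + 0.4410 + 0.2137 + 0.0604 + 0.2100 = 6.7457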